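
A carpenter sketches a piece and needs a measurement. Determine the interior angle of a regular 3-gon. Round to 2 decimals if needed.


Shape: regular triangle (3 sides)
Formula: interior angle = (n - 2) * 180 / n
(n - 2) = 1
(n - 2) * 180 = 180
angle = 180 / 3
angle = 60
60 degrees


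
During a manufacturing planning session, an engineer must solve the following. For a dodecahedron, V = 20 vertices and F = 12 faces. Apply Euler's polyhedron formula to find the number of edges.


Polyhedron: dodecahedron
Euler's formula for convex polyhedra: V - E + F = 2
Given: V = 20 vertices and F = 12 faces
Solve for E:
E = V + F - 2 = 20 + 12 - 2 = 30
30 edges


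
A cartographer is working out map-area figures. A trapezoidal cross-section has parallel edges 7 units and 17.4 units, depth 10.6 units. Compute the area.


Shape: trapezoid
Parallel sides a = 7 units, b = 17.4 units; Height h = 10.6 units
Formula: A = (a + b) * h / 2
a + b = 7 + 17.4 = 24.4
A = 24.4 * 10.6 / 2
A = 258.64 / 2
A = 129.32
129.32 units^2


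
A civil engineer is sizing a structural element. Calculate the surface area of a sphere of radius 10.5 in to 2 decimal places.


Shape: sphere
Radius r = 10.5 in
Formula: SA = 4 * pi * r^2
r^2 = 110.25
SA = 4 * pi * 110.25
SA = 441 * pi
SA = 1385.44
1385.44 in^2


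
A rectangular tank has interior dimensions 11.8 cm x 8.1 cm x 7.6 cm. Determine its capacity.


Shape: rectangular prism
l = 11.8 cm, w = 8.1 cm, h = 7.6 cm
Formula: V = l * w * h
V = 11.8 * 8.1 * 7.6
V = 95.58 * 7.6
V = 726.408
726.408 cm^3


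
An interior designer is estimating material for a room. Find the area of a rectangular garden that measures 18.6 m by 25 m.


Shape: rectangle
Length l = 18.6 m, Width w = 25 m
Formula: A = l * w
A = 18.6 * 25
A = 465
465 m^2


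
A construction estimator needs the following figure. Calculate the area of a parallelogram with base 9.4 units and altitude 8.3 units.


Shape: parallelogram
Base b = 9.4 units, Height h = 8.3 units
Formula: A = b * h
A = 9.4 * 8.3
A = 78.02
78.02 units^2


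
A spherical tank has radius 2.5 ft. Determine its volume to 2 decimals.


Shape: sphere
Radius r = 2.5 ft
Formula: V = (4/3) * pi * r^3
r^3 = 15.625
(4/3) * 15.625 = 20.833333
V = 20.833333 * pi
V = 65.45
65.45 ft^3


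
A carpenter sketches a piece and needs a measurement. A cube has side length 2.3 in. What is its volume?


Shape: cube
Side s = 2.3 in
Formula: V = s^3
V = 2.3 * 2.3 * 2.3
V = 5.29 * 2.3
V = 12.167
12.167 in^3


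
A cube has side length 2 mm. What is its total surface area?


Shape: cube
Side s = 2 mm
A cube has 6 square faces.
Formula: SA = 6 * s^2
s^2 = 4
SA = 6 * 4
SA = 24
24 mm^2


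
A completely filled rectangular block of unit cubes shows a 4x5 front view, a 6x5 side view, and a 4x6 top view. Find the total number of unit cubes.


Orthographic views of a solid rectangular block:
Front view 4 x 5 -> length = 4, height = 5
Side view 6 x 5 -> width = 6, height = 5 (consistent)
Top view 4 x 6 -> confirms length = 4, width = 6
The block is 4 x 6 x 5.
Total unit cubes = 4 * 6 * 5 = 120
120 unit cubes


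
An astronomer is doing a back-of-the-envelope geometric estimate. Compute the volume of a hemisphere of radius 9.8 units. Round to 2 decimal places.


Shape: hemisphere (half of a sphere)
Radius r = 9.8 units
Formula: V = (1/2) * (4/3) * pi * r^3 = (2/3) * pi * r^3
r^3 = 941.192
(2/3) * 941.192 = 627.461333
V = 627.461333 * pi
V = 1971.23
1971.23 units^3


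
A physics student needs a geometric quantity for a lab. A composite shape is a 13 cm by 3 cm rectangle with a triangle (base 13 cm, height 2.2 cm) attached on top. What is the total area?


Composite shape: rectangle + triangle
Rectangle area = 13 * 3 = 39
Triangle area = 0.5 * 13 * 2.2 = 14.3
Total = 39 + 14.3
Total = 53.3
53.3 cm^2


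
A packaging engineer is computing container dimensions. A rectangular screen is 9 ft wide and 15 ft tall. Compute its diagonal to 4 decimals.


Shape: rectangle (diagonal via Pythagoras)
Sides: 9 ft and 15 ft
Formula: d = sqrt(l^2 + w^2)
l^2 = 81, w^2 = 225
l^2 + w^2 = 306
d = sqrt(306)
d = 17.4929
17.4929 ft


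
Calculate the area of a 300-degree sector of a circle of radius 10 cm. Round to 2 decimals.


Shape: circular sector
Radius r = 10 cm, Angle = 300 degrees
Formula: A = (angle/360) * pi * r^2
r^2 = 100
Fraction of circle = 300/360
A = (300/360) * pi * 100
A = 83.333333 * pi
A = 261.8
261.8 cm^2


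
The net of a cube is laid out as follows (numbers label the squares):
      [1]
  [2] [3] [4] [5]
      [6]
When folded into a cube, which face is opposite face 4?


Net: cross layout. Take square 3 as the base (bottom).
Fold the four squares in the horizontal row up around 3: 2 -> left, 4 -> right, 5 wraps to the top.
Fold 1 and 6 up from 3: 1 -> back, 6 -> front.
Opposite pairs are therefore: (1, 6), (2, 4), (3, 5).
Face 4 is opposite face 2.
face 2


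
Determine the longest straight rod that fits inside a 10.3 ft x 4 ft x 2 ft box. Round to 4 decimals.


Shape: rectangular box (space diagonal)
l = 10.3 ft, w = 4 ft, h = 2 ft
Visualize: the diagonal of the base, then a right triangle with that diagonal and the height.
Formula: d = sqrt(l^2 + w^2 + h^2)
l^2 + w^2 + h^2 = 106.09 + 16 + 4 = 126.09
d = sqrt(126.09)
d = 11.229
11.229 ft


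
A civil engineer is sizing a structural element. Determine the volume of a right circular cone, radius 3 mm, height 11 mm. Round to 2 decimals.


Shape: cone
Radius r = 3 mm, Height h = 11 mm
Formula: V = (1/3) * pi * r^2 * h
r^2 = 9
pi * r^2 * h = pi * 9 * 11 = 99 * pi
V = 99 * pi / 3
V = 103.67
103.67 mm^3


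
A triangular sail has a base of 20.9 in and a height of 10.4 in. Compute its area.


Shape: triangle
Base b = 20.9 in, Height h = 10.4 in
Formula: A = (1/2) * b * h
A = 0.5 * 20.9 * 10.4
A = 0.5 * 217.36
A = 108.68
108.68 in^2


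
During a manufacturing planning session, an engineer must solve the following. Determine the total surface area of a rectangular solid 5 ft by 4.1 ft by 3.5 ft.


Shape: rectangular prism
l = 5 ft, w = 4.1 ft, h = 3.5 ft
Formula: SA = 2(lw + lh + wh)
lw = 20.5, lh = 17.5, wh = 14.35
lw + lh + wh = 52.35
SA = 2 * 52.35
SA = 104.7
104.7 ft^2


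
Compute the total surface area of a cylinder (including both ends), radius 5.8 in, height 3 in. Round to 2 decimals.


Shape: closed cylinder
Radius r = 5.8 in, Height h = 3 in
Formula: SA = 2*pi*r^2 + 2*pi*r*h = 2*pi*r*(r + h)
r + h = 8.8
2 * r * (r + h) = 2 * 5.8 * 8.8 = 102.08
SA = 102.08 * pi
SA = 320.69
320.69 in^2


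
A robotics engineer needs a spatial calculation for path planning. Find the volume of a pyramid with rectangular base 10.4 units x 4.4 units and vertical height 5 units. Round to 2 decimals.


Shape: rectangular pyramid
Base: 10.4 units x 4.4 units, Height h = 5 units
Formula: V = (1/3) * base_area * h
base_area = 10.4 * 4.4 = 45.76
base_area * h = 45.76 * 5 = 228.8
V = 228.8 / 3
V = 76.27
76.27 units^3


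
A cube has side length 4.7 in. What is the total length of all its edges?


Shape: cube
Side s = 4.7 in
A cube has 12 edges, all equal.
Formula: total edge length = 12 * s
Total = 12 * 4.7
Total = 56.4
56.4 in


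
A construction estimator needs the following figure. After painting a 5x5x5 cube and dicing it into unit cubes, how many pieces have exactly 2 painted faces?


Large cube: 5 x 5 x 5, cut into unit cubes.
n = 5, so n - 2 = 3
Cubes with 2 painted faces lie along the edges, excluding corners.
A cube has 12 edges; each contributes (n - 2) = 3 such cubes.
Count = 12 * 3 = 36
36 unit cubes


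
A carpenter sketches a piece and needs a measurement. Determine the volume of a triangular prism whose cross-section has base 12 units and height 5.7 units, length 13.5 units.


Shape: triangular prism
Triangle base = 12 units, triangle height = 5.7 units, prism length L = 13.5 units
Formula: V = (1/2 * b * h_tri) * L
Cross-section area = 0.5 * 12 * 5.7 = 34.2
V = 34.2 * 13.5
V = 461.7
461.7 units^3


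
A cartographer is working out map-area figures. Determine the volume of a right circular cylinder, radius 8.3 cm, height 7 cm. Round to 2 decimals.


Shape: cylinder
Radius r = 8.3 cm, Height h = 7 cm
Formula: V = pi * r^2 * h
r^2 = 68.89
V = pi * 68.89 * 7
V = 482.23 * pi
V = 1514.97
1514.97 cm^3


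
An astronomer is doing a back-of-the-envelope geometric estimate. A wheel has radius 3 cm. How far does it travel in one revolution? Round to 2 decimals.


Shape: circle
Radius r = 3 cm
Formula: C = 2 * pi * r
C = 2 * pi * 3
C = 6 * pi
C = 18.85
18.85 cm


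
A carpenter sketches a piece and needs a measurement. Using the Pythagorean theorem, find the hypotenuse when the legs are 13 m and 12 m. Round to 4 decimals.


Shape: right triangle
Legs a = 13 m, b = 12 m
Formula: c = sqrt(a^2 + b^2)
a^2 = 169, b^2 = 144
a^2 + b^2 = 313
c = sqrt(313)
c = 17.6918
17.6918 m


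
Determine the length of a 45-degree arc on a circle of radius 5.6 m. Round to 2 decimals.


Shape: circular arc
Radius r = 5.6 m, Angle = 45 degrees
Formula: L = (angle/360) * 2 * pi * r
2 * pi * r = 11.2 * pi
L = (45/360) * 11.2 * pi
L = 1.4 * pi
L = 4.4
4.4 m


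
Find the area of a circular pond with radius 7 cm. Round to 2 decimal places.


Shape: circle
Radius r = 7 cm
Formula: A = pi * r^2
r^2 = 7^2 = 49
A = pi * 49
A = 153.94
153.94 cm^2


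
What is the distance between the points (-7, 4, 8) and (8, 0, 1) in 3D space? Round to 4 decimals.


3D distance between two points
P1 = (-7, 4, 8), P2 = (8, 0, 1)
Formula: d = sqrt((x2-x1)^2 + (y2-y1)^2 + (z2-z1)^2)
dx = 8 - -7 = 15
dy = 0 - 4 = -4
dz = 1 - 8 = -7
dx^2 + dy^2 + dz^2 = 225 + 16 + 49 = 290
d = sqrt(290)
d = 17.0294
17.0294 units


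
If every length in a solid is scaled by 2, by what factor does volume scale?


Linear scale factor k = 2
Rule: under a linear scaling by k, volumes scale by k^3.
k^3 = 2 * 2 * 2
k^3 = 4 * 2
k^3 = 8
Volume scales by a factor of 8.
8 (dimensionless)


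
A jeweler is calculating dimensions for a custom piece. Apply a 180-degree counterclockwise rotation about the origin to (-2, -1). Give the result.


Transformation: rotation about the origin
Original point: (-2, -1)
Rule for 180 deg: (x, y) -> (-x, -y)
Apply: (-2, -1) -> (2, 1)
(2, 1)


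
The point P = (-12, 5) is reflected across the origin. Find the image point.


Transformation: reflection
Original point: (-12, 5)
Rule for reflection through the origin: (x, y) -> (-x, -y)
Apply: (-12, 5) -> (12, -5)
(12, -5)


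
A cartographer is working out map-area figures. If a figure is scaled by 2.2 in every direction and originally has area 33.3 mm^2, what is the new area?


Linear scale factor k = 2.2
Original area = 33.3 mm^2
Rule: under a linear scaling by k, areas scale by k^2.
k^2 = 2.2^2 = 4.84
New area = 33.3 * 4.84
New area = 161.172
161.172 mm^2


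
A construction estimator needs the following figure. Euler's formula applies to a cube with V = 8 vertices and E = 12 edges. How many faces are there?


Polyhedron: cube
Euler's formula for convex polyhedra: V - E + F = 2
Given: V = 8 vertices and E = 12 edges
Solve for F:
F = 2 + E - V = 2 + 12 - 8 = 6
6 faces


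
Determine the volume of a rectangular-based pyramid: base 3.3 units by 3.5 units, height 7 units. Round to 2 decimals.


Shape: rectangular pyramid
Base: 3.3 units x 3.5 units, Height h = 7 units
Formula: V = (1/3) * base_area * h
base_area = 3.3 * 3.5 = 11.55
base_area * h = 11.55 * 7 = 80.85
V = 80.85 / 3
V = 26.95
26.95 units^3


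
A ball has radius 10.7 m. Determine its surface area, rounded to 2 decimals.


Shape: sphere
Radius r = 10.7 m
Formula: SA = 4 * pi * r^2
r^2 = 114.49
SA = 4 * pi * 114.49
SA = 457.96 * pi
SA = 1438.72
1438.72 m^2


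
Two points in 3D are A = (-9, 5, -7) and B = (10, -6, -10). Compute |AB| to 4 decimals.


3D distance between two points
P1 = (-9, 5, -7), P2 = (10, -6, -10)
Formula: d = sqrt((x2-x1)^2 + (y2-y1)^2 + (z2-z1)^2)
dx = 10 - -9 = 19
dy = -6 - 5 = -11
dz = -10 - -7 = -3
dx^2 + dy^2 + dz^2 = 361 + 121 + 9 = 491
d = sqrt(491)
d = 22.1585
22.1585 units


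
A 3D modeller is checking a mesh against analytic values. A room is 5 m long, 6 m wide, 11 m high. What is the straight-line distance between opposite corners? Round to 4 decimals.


Shape: rectangular box (space diagonal)
l = 5 m, w = 6 m, h = 11 m
Visualize: the diagonal of the base, then a right triangle with that diagonal and the height.
Formula: d = sqrt(l^2 + w^2 + h^2)
l^2 + w^2 + h^2 = 25 + 36 + 121 = 182
d = sqrt(182)
d = 13.4907
13.4907 m


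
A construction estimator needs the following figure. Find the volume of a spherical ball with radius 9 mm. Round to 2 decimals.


Shape: sphere
Radius r = 9 mm
Formula: V = (4/3) * pi * r^3
r^3 = 729
(4/3) * 729 = 972
V = 972 * pi
V = 3053.63
3053.63 mm^3


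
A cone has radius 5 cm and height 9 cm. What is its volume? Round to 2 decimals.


Shape: cone
Radius r = 5 cm, Height h = 9 cm
Formula: V = (1/3) * pi * r^2 * h
r^2 = 25
pi * r^2 * h = pi * 25 * 9 = 225 * pi
V = 225 * pi / 3
V = 235.62
235.62 cm^3


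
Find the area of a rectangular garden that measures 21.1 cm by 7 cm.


Shape: rectangle
Length l = 21.1 cm, Width w = 7 cm
Formula: A = l * w
A = 21.1 * 7
A = 147.7
147.7 cm^2


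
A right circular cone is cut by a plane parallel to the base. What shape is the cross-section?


Solid: right circular cone
Cutting plane: parallel to the base
Visualize the intersection of the plane with the solid's surface.
The boundary of the cut region is a circle.
circle


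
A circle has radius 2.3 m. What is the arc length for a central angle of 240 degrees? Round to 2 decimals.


Shape: circular arc
Radius r = 2.3 m, Angle = 240 degrees
Formula: L = (angle/360) * 2 * pi * r
2 * pi * r = 4.6 * pi
L = (240/360) * 4.6 * pi
L = 3.066667 * pi
L = 9.63
9.63 m


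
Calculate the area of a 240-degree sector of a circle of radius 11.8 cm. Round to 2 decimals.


Shape: circular sector
Radius r = 11.8 cm, Angle = 240 degrees
Formula: A = (angle/360) * pi * r^2
r^2 = 139.24
Fraction of circle = 240/360
A = (240/360) * pi * 139.24
A = 92.826667 * pi
A = 291.62
291.62 cm^2


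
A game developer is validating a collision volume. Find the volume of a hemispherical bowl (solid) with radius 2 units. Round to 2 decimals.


Shape: hemisphere (half of a sphere)
Radius r = 2 units
Formula: V = (1/2) * (4/3) * pi * r^3 = (2/3) * pi * r^3
r^3 = 8
(2/3) * 8 = 5.333333
V = 5.333333 * pi
V = 16.76
16.76 units^3


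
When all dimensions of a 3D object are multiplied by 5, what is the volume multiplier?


Linear scale factor k = 5
Rule: under a linear scaling by k, volumes scale by k^3.
k^3 = 5 * 5 * 5
k^3 = 25 * 5
k^3 = 125
Volume scales by a factor of 125.
125 (dimensionless)


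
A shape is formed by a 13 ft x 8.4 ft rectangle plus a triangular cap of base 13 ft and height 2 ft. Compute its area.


Composite shape: rectangle + triangle
Rectangle area = 13 * 8.4 = 109.2
Triangle area = 0.5 * 13 * 2 = 13
Total = 109.2 + 13
Total = 122.2
122.2 ft^2


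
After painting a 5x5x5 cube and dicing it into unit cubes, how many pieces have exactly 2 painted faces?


Large cube: 5 x 5 x 5, cut into unit cubes.
n = 5, so n - 2 = 3
Cubes with 2 painted faces lie along the edges, excluding corners.
A cube has 12 edges; each contributes (n - 2) = 3 such cubes.
Count = 12 * 3 = 36
36 unit cubes


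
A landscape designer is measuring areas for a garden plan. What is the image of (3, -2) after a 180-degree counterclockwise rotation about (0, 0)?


Transformation: rotation about the origin
Original point: (3, -2)
Rule for 180 deg: (x, y) -> (-x, -y)
Apply: (3, -2) -> (-3, 2)
(-3, 2)


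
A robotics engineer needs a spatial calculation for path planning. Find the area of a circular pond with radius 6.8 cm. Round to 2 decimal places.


Shape: circle
Radius r = 6.8 cm
Formula: A = pi * r^2
r^2 = 6.8^2 = 46.24
A = pi * 46.24
A = 145.27
145.27 cm^2


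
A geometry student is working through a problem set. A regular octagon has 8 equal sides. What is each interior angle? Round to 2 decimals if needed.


Shape: regular octagon (8 sides)
Formula: interior angle = (n - 2) * 180 / n
(n - 2) = 6
(n - 2) * 180 = 1080
angle = 1080 / 8
angle = 135
135 degrees


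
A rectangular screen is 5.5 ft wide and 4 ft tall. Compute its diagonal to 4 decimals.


Shape: rectangle (diagonal via Pythagoras)
Sides: 5.5 ft and 4 ft
Formula: d = sqrt(l^2 + w^2)
l^2 = 30.25, w^2 = 16
l^2 + w^2 = 46.25
d = sqrt(46.25)
d = 6.8007
6.8007 ft


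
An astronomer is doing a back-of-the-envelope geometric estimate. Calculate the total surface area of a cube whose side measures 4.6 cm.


Shape: cube
Side s = 4.6 cm
A cube has 6 square faces.
Formula: SA = 6 * s^2
s^2 = 21.16
SA = 6 * 21.16
SA = 126.96
126.96 cm^2


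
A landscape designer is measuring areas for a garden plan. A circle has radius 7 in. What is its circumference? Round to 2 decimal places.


Shape: circle
Radius r = 7 in
Formula: C = 2 * pi * r
C = 2 * pi * 7
C = 14 * pi
C = 43.98
43.98 in


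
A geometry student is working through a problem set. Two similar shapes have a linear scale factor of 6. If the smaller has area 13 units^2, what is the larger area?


Linear scale factor k = 6
Original area = 13 units^2
Rule: under a linear scaling by k, areas scale by k^2.
k^2 = 6^2 = 36
New area = 13 * 36
New area = 468
468 units^2


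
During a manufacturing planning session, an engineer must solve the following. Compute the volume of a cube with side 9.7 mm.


Shape: cube
Side s = 9.7 mm
Formula: V = s^3
V = 9.7 * 9.7 * 9.7
V = 94.09 * 9.7
V = 912.673
912.673 mm^3


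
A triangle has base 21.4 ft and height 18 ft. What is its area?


Shape: triangle
Base b = 21.4 ft, Height h = 18 ft
Formula: A = (1/2) * b * h
A = 0.5 * 21.4 * 18
A = 0.5 * 385.2
A = 192.6
192.6 ft^2


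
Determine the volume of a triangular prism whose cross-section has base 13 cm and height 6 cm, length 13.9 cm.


Shape: triangular prism
Triangle base = 13 cm, triangle height = 6 cm, prism length L = 13.9 cm
Formula: V = (1/2 * b * h_tri) * L
Cross-section area = 0.5 * 13 * 6 = 39
V = 39 * 13.9
V = 542.1
542.1 cm^3


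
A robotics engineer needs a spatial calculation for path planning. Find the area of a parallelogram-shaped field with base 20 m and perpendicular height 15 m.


Shape: parallelogram
Base b = 20 m, Height h = 15 m
Formula: A = b * h
A = 20 * 15
A = 300
300 m^2


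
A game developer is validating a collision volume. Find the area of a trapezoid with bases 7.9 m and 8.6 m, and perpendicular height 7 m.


Shape: trapezoid
Parallel sides a = 7.9 m, b = 8.6 m; Height h = 7 m
Formula: A = (a + b) * h / 2
a + b = 7.9 + 8.6 = 16.5
A = 16.5 * 7 / 2
A = 115.5 / 2
A = 57.75
57.75 m^2


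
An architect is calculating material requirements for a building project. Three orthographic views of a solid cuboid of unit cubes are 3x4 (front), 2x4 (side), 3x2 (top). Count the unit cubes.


Orthographic views of a solid rectangular block:
Front view 3 x 4 -> length = 3, height = 4
Side view 2 x 4 -> width = 2, height = 4 (consistent)
Top view 3 x 2 -> confirms length = 3, width = 2
The block is 3 x 2 x 4.
Total unit cubes = 3 * 2 * 4 = 24
24 unit cubes


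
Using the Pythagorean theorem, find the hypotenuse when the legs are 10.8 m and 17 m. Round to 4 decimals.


Shape: right triangle
Legs a = 10.8 m, b = 17 m
Formula: c = sqrt(a^2 + b^2)
a^2 = 116.64, b^2 = 289
a^2 + b^2 = 405.64
c = sqrt(405.64)
c = 20.1405
20.1405 m


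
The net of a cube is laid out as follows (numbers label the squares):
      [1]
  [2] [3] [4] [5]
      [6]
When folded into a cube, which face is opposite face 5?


Net: cross layout. Take square 3 as the base (bottom).
Fold the four squares in the horizontal row up around 3: 2 -> left, 4 -> right, 5 wraps to the top.
Fold 1 and 6 up from 3: 1 -> back, 6 -> front.
Opposite pairs are therefore: (1, 6), (2, 4), (3, 5).
Face 5 is opposite face 3.
face 3


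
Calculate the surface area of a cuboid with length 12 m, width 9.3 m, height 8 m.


Shape: rectangular prism
l = 12 m, w = 9.3 m, h = 8 m
Formula: SA = 2(lw + lh + wh)
lw = 111.6, lh = 96, wh = 74.4
lw + lh + wh = 282
SA = 2 * 282
SA = 564
564 m^2


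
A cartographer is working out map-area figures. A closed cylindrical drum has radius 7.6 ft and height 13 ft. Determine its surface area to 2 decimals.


Shape: closed cylinder
Radius r = 7.6 ft, Height h = 13 ft
Formula: SA = 2*pi*r^2 + 2*pi*r*h = 2*pi*r*(r + h)
r + h = 20.6
2 * r * (r + h) = 2 * 7.6 * 20.6 = 313.12
SA = 313.12 * pi
SA = 983.7
983.7 ft^2


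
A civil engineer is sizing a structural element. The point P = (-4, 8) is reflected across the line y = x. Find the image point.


Transformation: reflection
Original point: (-4, 8)
Rule for reflection over y = x: (x, y) -> (y, x)
Apply: (-4, 8) -> (8, -4)
(8, -4)


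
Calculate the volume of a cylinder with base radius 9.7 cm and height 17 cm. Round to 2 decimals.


Shape: cylinder
Radius r = 9.7 cm, Height h = 17 cm
Formula: V = pi * r^2 * h
r^2 = 94.09
V = pi * 94.09 * 17
V = 1599.53 * pi
V = 5025.07
5025.07 cm^3


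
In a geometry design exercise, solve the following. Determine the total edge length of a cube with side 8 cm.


Shape: cube
Side s = 8 cm
A cube has 12 edges, all equal.
Formula: total edge length = 12 * s
Total = 12 * 8
Total = 96
96 cm


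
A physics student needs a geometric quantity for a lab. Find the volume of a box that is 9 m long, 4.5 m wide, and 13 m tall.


Shape: rectangular prism
l = 9 m, w = 4.5 m, h = 13 m
Formula: V = l * w * h
V = 9 * 4.5 * 13
V = 40.5 * 13
V = 526.5
526.5 m^3


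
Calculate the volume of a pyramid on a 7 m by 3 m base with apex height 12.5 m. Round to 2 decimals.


Shape: rectangular pyramid
Base: 7 m x 3 m, Height h = 12.5 m
Formula: V = (1/3) * base_area * h
base_area = 7 * 3 = 21
base_area * h = 21 * 12.5 = 262.5
V = 262.5 / 3
V = 87.5
87.5 m^3


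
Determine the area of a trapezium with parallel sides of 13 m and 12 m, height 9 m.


Shape: trapezoid
Parallel sides a = 13 m, b = 12 m; Height h = 9 m
Formula: A = (a + b) * h / 2
a + b = 13 + 12 = 25
A = 25 * 9 / 2
A = 225 / 2
A = 112.5
112.5 m^2


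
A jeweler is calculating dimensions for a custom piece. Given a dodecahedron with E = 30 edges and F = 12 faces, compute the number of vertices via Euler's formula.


Polyhedron: dodecahedron
Euler's formula for convex polyhedra: V - E + F = 2
Given: E = 30 edges and F = 12 faces
Solve for V:
V = 2 + E - F = 2 + 30 - 12 = 20
20 vertices


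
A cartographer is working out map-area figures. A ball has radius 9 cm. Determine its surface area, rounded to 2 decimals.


Shape: sphere
Radius r = 9 cm
Formula: SA = 4 * pi * r^2
r^2 = 81
SA = 4 * pi * 81
SA = 324 * pi
SA = 1017.88
1017.88 cm^2


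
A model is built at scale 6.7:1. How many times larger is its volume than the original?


Linear scale factor k = 6.7
Rule: under a linear scaling by k, volumes scale by k^3.
k^3 = 6.7 * 6.7 * 6.7
k^3 = 44.89 * 6.7
k^3 = 300.763
Volume scales by a factor of 300.763.
300.763 (dimensionless)


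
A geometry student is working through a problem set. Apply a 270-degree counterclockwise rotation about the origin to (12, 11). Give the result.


Transformation: rotation about the origin
Original point: (12, 11)
Rule for 270 deg counterclockwise: (x, y) -> (y, -x)
Apply: (12, 11) -> (11, -12)
(11, -12)


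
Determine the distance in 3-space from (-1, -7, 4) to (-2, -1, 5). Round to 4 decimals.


3D distance between two points
P1 = (-1, -7, 4), P2 = (-2, -1, 5)
Formula: d = sqrt((x2-x1)^2 + (y2-y1)^2 + (z2-z1)^2)
dx = -2 - -1 = -1
dy = -1 - -7 = 6
dz = 5 - 4 = 1
dx^2 + dy^2 + dz^2 = 1 + 36 + 1 = 38
d = sqrt(38)
d = 6.1644
6.1644 units


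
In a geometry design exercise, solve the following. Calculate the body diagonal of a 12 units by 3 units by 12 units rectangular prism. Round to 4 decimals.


Shape: rectangular box (space diagonal)
l = 12 units, w = 3 units, h = 12 units
Visualize: the diagonal of the base, then a right triangle with that diagonal and the height.
Formula: d = sqrt(l^2 + w^2 + h^2)
l^2 + w^2 + h^2 = 144 + 9 + 144 = 297
d = sqrt(297)
d = 17.2337
17.2337 units


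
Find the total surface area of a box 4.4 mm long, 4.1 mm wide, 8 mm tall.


Shape: rectangular prism
l = 4.4 mm, w = 4.1 mm, h = 8 mm
Formula: SA = 2(lw + lh + wh)
lw = 18.04, lh = 35.2, wh = 32.8
lw + lh + wh = 86.04
SA = 2 * 86.04
SA = 172.08
172.08 mm^2


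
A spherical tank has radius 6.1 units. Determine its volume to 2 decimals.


Shape: sphere
Radius r = 6.1 units
Formula: V = (4/3) * pi * r^3
r^3 = 226.981
(4/3) * 226.981 = 302.641333
V = 302.641333 * pi
V = 950.78
950.78 units^3


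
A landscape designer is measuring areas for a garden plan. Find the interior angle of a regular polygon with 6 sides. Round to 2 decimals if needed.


Shape: regular hexagon (6 sides)
Formula: interior angle = (n - 2) * 180 / n
(n - 2) = 4
(n - 2) * 180 = 720
angle = 720 / 6
angle = 120
120 degrees


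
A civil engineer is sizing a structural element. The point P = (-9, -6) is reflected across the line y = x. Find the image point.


Transformation: reflection
Original point: (-9, -6)
Rule for reflection over y = x: (x, y) -> (y, x)
Apply: (-9, -6) -> (-6, -9)
(-6, -9)


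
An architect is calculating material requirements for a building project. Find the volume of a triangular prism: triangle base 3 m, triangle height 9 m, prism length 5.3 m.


Shape: triangular prism
Triangle base = 3 m, triangle height = 9 m, prism length L = 5.3 m
Formula: V = (1/2 * b * h_tri) * L
Cross-section area = 0.5 * 3 * 9 = 13.5
V = 13.5 * 5.3
V = 71.55
71.55 m^3


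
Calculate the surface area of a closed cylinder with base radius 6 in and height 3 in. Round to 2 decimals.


Shape: closed cylinder
Radius r = 6 in, Height h = 3 in
Formula: SA = 2*pi*r^2 + 2*pi*r*h = 2*pi*r*(r + h)
r + h = 9
2 * r * (r + h) = 2 * 6 * 9 = 108
SA = 108 * pi
SA = 339.29
339.29 in^2


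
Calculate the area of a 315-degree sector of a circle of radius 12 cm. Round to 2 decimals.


Shape: circular sector
Radius r = 12 cm, Angle = 315 degrees
Formula: A = (angle/360) * pi * r^2
r^2 = 144
Fraction of circle = 315/360
A = (315/360) * pi * 144
A = 126 * pi
A = 395.84
395.84 cm^2


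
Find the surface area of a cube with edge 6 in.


Shape: cube
Side s = 6 in
A cube has 6 square faces.
Formula: SA = 6 * s^2
s^2 = 36
SA = 6 * 36
SA = 216
216 in^2


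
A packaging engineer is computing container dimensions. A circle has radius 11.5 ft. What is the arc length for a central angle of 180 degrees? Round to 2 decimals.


Shape: circular arc
Radius r = 11.5 ft, Angle = 180 degrees
Formula: L = (angle/360) * 2 * pi * r
2 * pi * r = 23 * pi
L = (180/360) * 23 * pi
L = 11.5 * pi
L = 36.13
36.13 ft


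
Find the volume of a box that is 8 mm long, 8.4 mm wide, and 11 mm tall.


Shape: rectangular prism
l = 8 mm, w = 8.4 mm, h = 11 mm
Formula: V = l * w * h
V = 8 * 8.4 * 11
V = 67.2 * 11
V = 739.2
739.2 mm^3


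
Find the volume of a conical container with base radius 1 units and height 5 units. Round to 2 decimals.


Shape: cone
Radius r = 1 units, Height h = 5 units
Formula: V = (1/3) * pi * r^2 * h
r^2 = 1
pi * r^2 * h = pi * 1 * 5 = 5 * pi
V = 5 * pi / 3
V = 5.24
5.24 units^3


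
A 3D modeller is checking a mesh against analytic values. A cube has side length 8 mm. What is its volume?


Shape: cube
Side s = 8 mm
Formula: V = s^3
V = 8 * 8 * 8
V = 64 * 8
V = 512
512 mm^3


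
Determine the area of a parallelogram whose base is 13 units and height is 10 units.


Shape: parallelogram
Base b = 13 units, Height h = 10 units
Formula: A = b * h
A = 13 * 10
A = 130
130 units^2


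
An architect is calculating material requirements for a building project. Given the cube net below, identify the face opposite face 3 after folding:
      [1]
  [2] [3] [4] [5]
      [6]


Net: cross layout. Take square 3 as the base (bottom).
Fold the four squares in the horizontal row up around 3: 2 -> left, 4 -> right, 5 wraps to the top.
Fold 1 and 6 up from 3: 1 -> back, 6 -> front.
Opposite pairs are therefore: (1, 6), (2, 4), (3, 5).
Face 3 is opposite face 5.
face 5


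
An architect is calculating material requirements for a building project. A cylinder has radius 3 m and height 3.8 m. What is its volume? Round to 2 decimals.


Shape: cylinder
Radius r = 3 m, Height h = 3.8 m
Formula: V = pi * r^2 * h
r^2 = 9
V = pi * 9 * 3.8
V = 34.2 * pi
V = 107.44
107.44 m^3


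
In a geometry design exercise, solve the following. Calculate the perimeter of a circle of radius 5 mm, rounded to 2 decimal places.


Shape: circle
Radius r = 5 mm
Formula: C = 2 * pi * r
C = 2 * pi * 5
C = 10 * pi
C = 31.42
31.42 mm


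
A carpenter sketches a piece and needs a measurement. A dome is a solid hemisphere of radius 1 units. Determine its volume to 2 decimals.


Shape: hemisphere (half of a sphere)
Radius r = 1 units
Formula: V = (1/2) * (4/3) * pi * r^3 = (2/3) * pi * r^3
r^3 = 1
(2/3) * 1 = 0.666667
V = 0.666667 * pi
V = 2.09
2.09 units^3


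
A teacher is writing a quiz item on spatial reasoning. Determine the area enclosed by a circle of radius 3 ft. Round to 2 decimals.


Shape: circle
Radius r = 3 ft
Formula: A = pi * r^2
r^2 = 3^2 = 9
A = pi * 9
A = 28.27
28.27 ft^2


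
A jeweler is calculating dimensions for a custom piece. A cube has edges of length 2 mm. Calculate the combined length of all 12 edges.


Shape: cube
Side s = 2 mm
A cube has 12 edges, all equal.
Formula: total edge length = 12 * s
Total = 12 * 2
Total = 24
24 mm


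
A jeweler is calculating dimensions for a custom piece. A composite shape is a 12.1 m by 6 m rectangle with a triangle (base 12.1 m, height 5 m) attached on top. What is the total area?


Composite shape: rectangle + triangle
Rectangle area = 12.1 * 6 = 72.6
Triangle area = 0.5 * 12.1 * 5 = 30.25
Total = 72.6 + 30.25
Total = 102.85
102.85 m^2


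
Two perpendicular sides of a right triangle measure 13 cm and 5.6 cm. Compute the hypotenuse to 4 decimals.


Shape: right triangle
Legs a = 13 cm, b = 5.6 cm
Formula: c = sqrt(a^2 + b^2)
a^2 = 169, b^2 = 31.36
a^2 + b^2 = 200.36
c = sqrt(200.36)
c = 14.1549
14.1549 cm


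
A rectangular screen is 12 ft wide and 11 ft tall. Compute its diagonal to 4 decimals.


Shape: rectangle (diagonal via Pythagoras)
Sides: 12 ft and 11 ft
Formula: d = sqrt(l^2 + w^2)
l^2 = 144, w^2 = 121
l^2 + w^2 = 265
d = sqrt(265)
d = 16.2788
16.2788 ft


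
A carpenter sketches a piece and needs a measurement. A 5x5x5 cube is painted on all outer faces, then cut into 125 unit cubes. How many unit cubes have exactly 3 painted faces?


Large cube: 5 x 5 x 5, cut into unit cubes.
Cubes with 3 painted faces are at the corners. A cube always has 8 corners.
Count = 8
8 unit cubes


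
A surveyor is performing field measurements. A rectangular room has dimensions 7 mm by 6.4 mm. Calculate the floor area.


Shape: rectangle
Length l = 7 mm, Width w = 6.4 mm
Formula: A = l * w
A = 7 * 6.4
A = 44.8
44.8 mm^2


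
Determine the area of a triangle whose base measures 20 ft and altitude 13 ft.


Shape: triangle
Base b = 20 ft, Height h = 13 ft
Formula: A = (1/2) * b * h
A = 0.5 * 20 * 13
A = 0.5 * 260
A = 130
130 ft^2


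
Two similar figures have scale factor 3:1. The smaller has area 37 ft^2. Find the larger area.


Linear scale factor k = 3
Original area = 37 ft^2
Rule: under a linear scaling by k, areas scale by k^2.
k^2 = 3^2 = 9
New area = 37 * 9
New area = 333
333 ft^2


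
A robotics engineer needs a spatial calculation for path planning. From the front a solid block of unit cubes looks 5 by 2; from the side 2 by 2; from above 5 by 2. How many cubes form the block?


Orthographic views of a solid rectangular block:
Front view 5 x 2 -> length = 5, height = 2
Side view 2 x 2 -> width = 2, height = 2 (consistent)
Top view 5 x 2 -> confirms length = 5, width = 2
The block is 5 x 2 x 2.
Total unit cubes = 5 * 2 * 2 = 20
20 unit cubes


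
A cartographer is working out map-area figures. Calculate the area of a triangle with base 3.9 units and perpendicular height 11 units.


Shape: triangle
Base b = 3.9 units, Height h = 11 units
Formula: A = (1/2) * b * h
A = 0.5 * 3.9 * 11
A = 0.5 * 42.9
A = 21.45
21.45 units^2


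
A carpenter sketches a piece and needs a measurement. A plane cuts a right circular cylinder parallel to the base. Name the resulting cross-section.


Solid: right circular cylinder
Cutting plane: parallel to the base
Visualize the intersection of the plane with the solid's surface.
The boundary of the cut region is a circle.
circle


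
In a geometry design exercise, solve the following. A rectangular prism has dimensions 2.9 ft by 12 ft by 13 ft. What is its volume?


Shape: rectangular prism
l = 2.9 ft, w = 12 ft, h = 13 ft
Formula: V = l * w * h
V = 2.9 * 12 * 13
V = 34.8 * 13
V = 452.4
452.4 ft^3


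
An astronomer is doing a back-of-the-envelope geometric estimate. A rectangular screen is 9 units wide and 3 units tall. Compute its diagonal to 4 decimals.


Shape: rectangle (diagonal via Pythagoras)
Sides: 9 units and 3 units
Formula: d = sqrt(l^2 + w^2)
l^2 = 81, w^2 = 9
l^2 + w^2 = 90
d = sqrt(90)
d = 9.4868
9.4868 units


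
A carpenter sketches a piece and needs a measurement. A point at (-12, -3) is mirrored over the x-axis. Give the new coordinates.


Transformation: reflection
Original point: (-12, -3)
Rule for reflection over the x-axis: (x, y) -> (x, -y)
Apply: (-12, -3) -> (-12, 3)
(-12, 3)


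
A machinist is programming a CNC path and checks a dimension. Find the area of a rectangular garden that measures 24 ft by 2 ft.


Shape: rectangle
Length l = 24 ft, Width w = 2 ft
Formula: A = l * w
A = 24 * 2
A = 48
48 ft^2


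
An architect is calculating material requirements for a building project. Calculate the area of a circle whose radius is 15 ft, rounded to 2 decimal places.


Shape: circle
Radius r = 15 ft
Formula: A = pi * r^2
r^2 = 15^2 = 225
A = pi * 225
A = 706.86
706.86 ft^2


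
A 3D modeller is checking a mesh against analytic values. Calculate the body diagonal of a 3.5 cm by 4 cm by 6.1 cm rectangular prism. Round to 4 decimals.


Shape: rectangular box (space diagonal)
l = 3.5 cm, w = 4 cm, h = 6.1 cm
Visualize: the diagonal of the base, then a right triangle with that diagonal and the height.
Formula: d = sqrt(l^2 + w^2 + h^2)
l^2 + w^2 + h^2 = 12.25 + 16 + 37.21 = 65.46
d = sqrt(65.46)
d = 8.0907
8.0907 cm


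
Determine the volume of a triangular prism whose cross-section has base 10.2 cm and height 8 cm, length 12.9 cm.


Shape: triangular prism
Triangle base = 10.2 cm, triangle height = 8 cm, prism length L = 12.9 cm
Formula: V = (1/2 * b * h_tri) * L
Cross-section area = 0.5 * 10.2 * 8 = 40.8
V = 40.8 * 12.9
V = 526.32
526.32 cm^3


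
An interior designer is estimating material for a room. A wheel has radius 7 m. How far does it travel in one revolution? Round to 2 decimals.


Shape: circle
Radius r = 7 m
Formula: C = 2 * pi * r
C = 2 * pi * 7
C = 14 * pi
C = 43.98
43.98 m


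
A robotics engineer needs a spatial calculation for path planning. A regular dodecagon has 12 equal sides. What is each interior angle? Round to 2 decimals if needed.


Shape: regular dodecagon (12 sides)
Formula: interior angle = (n - 2) * 180 / n
(n - 2) = 10
(n - 2) * 180 = 1800
angle = 1800 / 12
angle = 150
150 degrees


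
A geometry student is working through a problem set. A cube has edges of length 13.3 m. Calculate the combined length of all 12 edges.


Shape: cube
Side s = 13.3 m
A cube has 12 edges, all equal.
Formula: total edge length = 12 * s
Total = 12 * 13.3
Total = 159.6
159.6 m


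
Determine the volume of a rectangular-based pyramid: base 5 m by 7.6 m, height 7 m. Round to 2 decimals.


Shape: rectangular pyramid
Base: 5 m x 7.6 m, Height h = 7 m
Formula: V = (1/3) * base_area * h
base_area = 5 * 7.6 = 38
base_area * h = 38 * 7 = 266
V = 266 / 3
V = 88.67
88.67 m^3


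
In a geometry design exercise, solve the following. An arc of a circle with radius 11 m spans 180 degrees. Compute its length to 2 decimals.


Shape: circular arc
Radius r = 11 m, Angle = 180 degrees
Formula: L = (angle/360) * 2 * pi * r
2 * pi * r = 22 * pi
L = (180/360) * 22 * pi
L = 11 * pi
L = 34.56
34.56 m


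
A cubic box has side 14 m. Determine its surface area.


Shape: cube
Side s = 14 m
A cube has 6 square faces.
Formula: SA = 6 * s^2
s^2 = 196
SA = 6 * 196
SA = 1176
1176 m^2


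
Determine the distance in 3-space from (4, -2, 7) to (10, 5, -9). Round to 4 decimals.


3D distance between two points
P1 = (4, -2, 7), P2 = (10, 5, -9)
Formula: d = sqrt((x2-x1)^2 + (y2-y1)^2 + (z2-z1)^2)
dx = 10 - 4 = 6
dy = 5 - -2 = 7
dz = -9 - 7 = -16
dx^2 + dy^2 + dz^2 = 36 + 49 + 256 = 341
d = sqrt(341)
d = 18.4662
18.4662 units


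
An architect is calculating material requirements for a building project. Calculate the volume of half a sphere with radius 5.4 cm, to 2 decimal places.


Shape: hemisphere (half of a sphere)
Radius r = 5.4 cm
Formula: V = (1/2) * (4/3) * pi * r^3 = (2/3) * pi * r^3
r^3 = 157.464
(2/3) * 157.464 = 104.976
V = 104.976 * pi
V = 329.79
329.79 cm^3


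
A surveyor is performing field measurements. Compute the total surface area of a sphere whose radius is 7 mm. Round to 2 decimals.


Shape: sphere
Radius r = 7 mm
Formula: SA = 4 * pi * r^2
r^2 = 49
SA = 4 * pi * 49
SA = 196 * pi
SA = 615.75
615.75 mm^2


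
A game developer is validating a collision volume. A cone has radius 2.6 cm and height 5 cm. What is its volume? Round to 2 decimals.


Shape: cone
Radius r = 2.6 cm, Height h = 5 cm
Formula: V = (1/3) * pi * r^2 * h
r^2 = 6.76
pi * r^2 * h = pi * 6.76 * 5 = 33.8 * pi
V = 33.8 * pi / 3
V = 35.4
35.4 cm^3


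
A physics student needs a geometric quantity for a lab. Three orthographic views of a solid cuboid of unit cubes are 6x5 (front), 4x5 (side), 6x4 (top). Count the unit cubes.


Orthographic views of a solid rectangular block:
Front view 6 x 5 -> length = 6, height = 5
Side view 4 x 5 -> width = 4, height = 5 (consistent)
Top view 6 x 4 -> confirms length = 6, width = 4
The block is 6 x 4 x 5.
Total unit cubes = 6 * 4 * 5 = 120
120 unit cubes


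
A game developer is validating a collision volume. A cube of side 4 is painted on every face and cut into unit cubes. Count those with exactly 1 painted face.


Large cube: 4 x 4 x 4, cut into unit cubes.
n = 4, so n - 2 = 2
Cubes with 1 painted face lie in the interior of each face.
A cube has 6 faces; each contributes (n - 2)^2 = 4 such cubes.
Count = 6 * 4 = 24
24 unit cubes


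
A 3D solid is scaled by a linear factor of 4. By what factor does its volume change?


Linear scale factor k = 4
Rule: under a linear scaling by k, volumes scale by k^3.
k^3 = 4 * 4 * 4
k^3 = 16 * 4
k^3 = 64
Volume scales by a factor of 64.
64 (dimensionless)


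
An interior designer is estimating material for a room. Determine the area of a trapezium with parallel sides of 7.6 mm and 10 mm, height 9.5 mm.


Shape: trapezoid
Parallel sides a = 7.6 mm, b = 10 mm; Height h = 9.5 mm
Formula: A = (a + b) * h / 2
a + b = 7.6 + 10 = 17.6
A = 17.6 * 9.5 / 2
A = 167.2 / 2
A = 83.6
83.6 mm^2


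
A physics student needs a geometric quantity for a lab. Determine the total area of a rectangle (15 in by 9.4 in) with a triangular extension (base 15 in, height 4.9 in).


Composite shape: rectangle + triangle
Rectangle area = 15 * 9.4 = 141
Triangle area = 0.5 * 15 * 4.9 = 36.75
Total = 141 + 36.75
Total = 177.75
177.75 in^2


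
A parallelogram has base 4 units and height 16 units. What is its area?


Shape: parallelogram
Base b = 4 units, Height h = 16 units
Formula: A = b * h
A = 4 * 16
A = 64
64 units^2
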